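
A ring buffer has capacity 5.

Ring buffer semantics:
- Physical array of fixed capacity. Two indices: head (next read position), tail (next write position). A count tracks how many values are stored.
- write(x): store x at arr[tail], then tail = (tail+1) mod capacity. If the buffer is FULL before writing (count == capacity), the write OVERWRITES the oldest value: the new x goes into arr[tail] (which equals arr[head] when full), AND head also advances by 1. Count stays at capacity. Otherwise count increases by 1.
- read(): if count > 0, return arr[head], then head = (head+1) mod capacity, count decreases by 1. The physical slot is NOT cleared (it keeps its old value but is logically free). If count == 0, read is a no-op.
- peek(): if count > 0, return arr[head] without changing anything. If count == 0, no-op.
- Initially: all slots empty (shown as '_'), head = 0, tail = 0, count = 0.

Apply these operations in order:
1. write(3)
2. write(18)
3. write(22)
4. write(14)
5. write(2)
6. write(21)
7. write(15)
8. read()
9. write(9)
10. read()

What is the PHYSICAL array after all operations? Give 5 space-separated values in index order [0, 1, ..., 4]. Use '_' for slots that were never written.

After op 1 (write(3)): arr=[3 _ _ _ _] head=0 tail=1 count=1
After op 2 (write(18)): arr=[3 18 _ _ _] head=0 tail=2 count=2
After op 3 (write(22)): arr=[3 18 22 _ _] head=0 tail=3 count=3
After op 4 (write(14)): arr=[3 18 22 14 _] head=0 tail=4 count=4
After op 5 (write(2)): arr=[3 18 22 14 2] head=0 tail=0 count=5
After op 6 (write(21)): arr=[21 18 22 14 2] head=1 tail=1 count=5
After op 7 (write(15)): arr=[21 15 22 14 2] head=2 tail=2 count=5
After op 8 (read()): arr=[21 15 22 14 2] head=3 tail=2 count=4
After op 9 (write(9)): arr=[21 15 9 14 2] head=3 tail=3 count=5
After op 10 (read()): arr=[21 15 9 14 2] head=4 tail=3 count=4

Answer: 21 15 9 14 2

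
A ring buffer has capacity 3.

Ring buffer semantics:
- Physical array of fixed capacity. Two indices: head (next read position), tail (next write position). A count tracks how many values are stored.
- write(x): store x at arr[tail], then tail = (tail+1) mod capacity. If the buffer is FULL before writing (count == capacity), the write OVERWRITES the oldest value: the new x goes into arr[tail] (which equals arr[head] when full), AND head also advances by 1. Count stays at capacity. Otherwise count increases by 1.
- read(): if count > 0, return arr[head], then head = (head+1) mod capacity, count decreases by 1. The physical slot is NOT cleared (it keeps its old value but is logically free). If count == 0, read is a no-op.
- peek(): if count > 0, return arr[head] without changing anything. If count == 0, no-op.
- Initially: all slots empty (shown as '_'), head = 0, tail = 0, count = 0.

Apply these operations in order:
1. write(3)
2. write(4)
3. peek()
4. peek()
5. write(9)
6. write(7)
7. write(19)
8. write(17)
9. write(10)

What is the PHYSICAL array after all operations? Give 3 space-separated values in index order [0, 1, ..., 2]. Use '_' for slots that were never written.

Answer: 10 19 17

Derivation:
After op 1 (write(3)): arr=[3 _ _] head=0 tail=1 count=1
After op 2 (write(4)): arr=[3 4 _] head=0 tail=2 count=2
After op 3 (peek()): arr=[3 4 _] head=0 tail=2 count=2
After op 4 (peek()): arr=[3 4 _] head=0 tail=2 count=2
After op 5 (write(9)): arr=[3 4 9] head=0 tail=0 count=3
After op 6 (write(7)): arr=[7 4 9] head=1 tail=1 count=3
After op 7 (write(19)): arr=[7 19 9] head=2 tail=2 count=3
After op 8 (write(17)): arr=[7 19 17] head=0 tail=0 count=3
After op 9 (write(10)): arr=[10 19 17] head=1 tail=1 count=3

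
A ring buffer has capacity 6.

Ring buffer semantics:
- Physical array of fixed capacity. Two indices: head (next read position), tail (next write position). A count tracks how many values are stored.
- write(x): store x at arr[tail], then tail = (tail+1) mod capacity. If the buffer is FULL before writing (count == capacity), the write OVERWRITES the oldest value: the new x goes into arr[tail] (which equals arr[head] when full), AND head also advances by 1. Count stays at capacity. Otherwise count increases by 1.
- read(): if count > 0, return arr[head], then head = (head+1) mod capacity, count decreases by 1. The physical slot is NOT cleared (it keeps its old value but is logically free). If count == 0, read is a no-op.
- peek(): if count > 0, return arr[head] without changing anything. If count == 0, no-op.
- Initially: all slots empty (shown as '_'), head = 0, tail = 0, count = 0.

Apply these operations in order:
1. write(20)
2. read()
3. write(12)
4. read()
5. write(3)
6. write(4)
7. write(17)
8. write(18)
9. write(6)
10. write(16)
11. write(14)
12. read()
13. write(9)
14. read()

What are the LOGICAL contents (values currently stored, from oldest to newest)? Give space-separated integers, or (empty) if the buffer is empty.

Answer: 18 6 16 14 9

Derivation:
After op 1 (write(20)): arr=[20 _ _ _ _ _] head=0 tail=1 count=1
After op 2 (read()): arr=[20 _ _ _ _ _] head=1 tail=1 count=0
After op 3 (write(12)): arr=[20 12 _ _ _ _] head=1 tail=2 count=1
After op 4 (read()): arr=[20 12 _ _ _ _] head=2 tail=2 count=0
After op 5 (write(3)): arr=[20 12 3 _ _ _] head=2 tail=3 count=1
After op 6 (write(4)): arr=[20 12 3 4 _ _] head=2 tail=4 count=2
After op 7 (write(17)): arr=[20 12 3 4 17 _] head=2 tail=5 count=3
After op 8 (write(18)): arr=[20 12 3 4 17 18] head=2 tail=0 count=4
After op 9 (write(6)): arr=[6 12 3 4 17 18] head=2 tail=1 count=5
After op 10 (write(16)): arr=[6 16 3 4 17 18] head=2 tail=2 count=6
After op 11 (write(14)): arr=[6 16 14 4 17 18] head=3 tail=3 count=6
After op 12 (read()): arr=[6 16 14 4 17 18] head=4 tail=3 count=5
After op 13 (write(9)): arr=[6 16 14 9 17 18] head=4 tail=4 count=6
After op 14 (read()): arr=[6 16 14 9 17 18] head=5 tail=4 count=5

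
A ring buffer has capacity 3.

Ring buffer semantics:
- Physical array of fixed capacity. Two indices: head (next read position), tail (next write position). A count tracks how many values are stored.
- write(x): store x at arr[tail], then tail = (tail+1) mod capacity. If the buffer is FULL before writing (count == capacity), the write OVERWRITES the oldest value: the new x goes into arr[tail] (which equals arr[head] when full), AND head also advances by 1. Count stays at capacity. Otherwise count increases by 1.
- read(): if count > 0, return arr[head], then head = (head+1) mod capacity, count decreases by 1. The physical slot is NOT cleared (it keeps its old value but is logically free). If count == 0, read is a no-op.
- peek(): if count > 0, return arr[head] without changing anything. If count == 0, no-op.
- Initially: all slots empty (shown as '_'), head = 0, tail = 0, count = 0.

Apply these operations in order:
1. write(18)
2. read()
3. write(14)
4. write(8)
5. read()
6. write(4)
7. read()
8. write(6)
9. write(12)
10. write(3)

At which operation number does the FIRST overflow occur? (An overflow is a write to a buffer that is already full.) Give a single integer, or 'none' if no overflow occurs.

Answer: 10

Derivation:
After op 1 (write(18)): arr=[18 _ _] head=0 tail=1 count=1
After op 2 (read()): arr=[18 _ _] head=1 tail=1 count=0
After op 3 (write(14)): arr=[18 14 _] head=1 tail=2 count=1
After op 4 (write(8)): arr=[18 14 8] head=1 tail=0 count=2
After op 5 (read()): arr=[18 14 8] head=2 tail=0 count=1
After op 6 (write(4)): arr=[4 14 8] head=2 tail=1 count=2
After op 7 (read()): arr=[4 14 8] head=0 tail=1 count=1
After op 8 (write(6)): arr=[4 6 8] head=0 tail=2 count=2
After op 9 (write(12)): arr=[4 6 12] head=0 tail=0 count=3
After op 10 (write(3)): arr=[3 6 12] head=1 tail=1 count=3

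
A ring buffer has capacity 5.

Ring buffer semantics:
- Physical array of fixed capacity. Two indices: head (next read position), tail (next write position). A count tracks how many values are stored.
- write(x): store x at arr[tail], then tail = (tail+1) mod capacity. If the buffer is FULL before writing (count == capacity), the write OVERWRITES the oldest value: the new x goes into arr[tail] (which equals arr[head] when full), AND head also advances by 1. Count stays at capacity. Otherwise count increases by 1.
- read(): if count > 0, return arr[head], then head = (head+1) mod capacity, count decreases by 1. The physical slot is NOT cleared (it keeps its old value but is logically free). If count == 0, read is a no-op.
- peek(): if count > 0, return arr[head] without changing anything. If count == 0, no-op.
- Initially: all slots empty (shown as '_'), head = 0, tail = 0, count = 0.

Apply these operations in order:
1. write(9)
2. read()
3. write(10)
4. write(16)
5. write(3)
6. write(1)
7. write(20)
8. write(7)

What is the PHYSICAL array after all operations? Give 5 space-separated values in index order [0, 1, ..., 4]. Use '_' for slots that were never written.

After op 1 (write(9)): arr=[9 _ _ _ _] head=0 tail=1 count=1
After op 2 (read()): arr=[9 _ _ _ _] head=1 tail=1 count=0
After op 3 (write(10)): arr=[9 10 _ _ _] head=1 tail=2 count=1
After op 4 (write(16)): arr=[9 10 16 _ _] head=1 tail=3 count=2
After op 5 (write(3)): arr=[9 10 16 3 _] head=1 tail=4 count=3
After op 6 (write(1)): arr=[9 10 16 3 1] head=1 tail=0 count=4
After op 7 (write(20)): arr=[20 10 16 3 1] head=1 tail=1 count=5
After op 8 (write(7)): arr=[20 7 16 3 1] head=2 tail=2 count=5

Answer: 20 7 16 3 1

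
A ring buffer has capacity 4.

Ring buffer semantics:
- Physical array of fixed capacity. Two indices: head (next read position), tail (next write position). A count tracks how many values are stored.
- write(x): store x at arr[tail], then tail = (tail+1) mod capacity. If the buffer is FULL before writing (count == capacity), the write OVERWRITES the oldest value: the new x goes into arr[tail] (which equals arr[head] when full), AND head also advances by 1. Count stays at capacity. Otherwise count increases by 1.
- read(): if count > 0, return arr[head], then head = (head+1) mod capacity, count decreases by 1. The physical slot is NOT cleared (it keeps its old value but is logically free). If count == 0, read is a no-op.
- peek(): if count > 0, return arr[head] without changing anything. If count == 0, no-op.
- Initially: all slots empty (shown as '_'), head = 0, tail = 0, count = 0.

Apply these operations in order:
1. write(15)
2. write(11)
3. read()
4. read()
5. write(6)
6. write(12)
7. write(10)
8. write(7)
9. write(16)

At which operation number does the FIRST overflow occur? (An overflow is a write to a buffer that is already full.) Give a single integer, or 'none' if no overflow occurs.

After op 1 (write(15)): arr=[15 _ _ _] head=0 tail=1 count=1
After op 2 (write(11)): arr=[15 11 _ _] head=0 tail=2 count=2
After op 3 (read()): arr=[15 11 _ _] head=1 tail=2 count=1
After op 4 (read()): arr=[15 11 _ _] head=2 tail=2 count=0
After op 5 (write(6)): arr=[15 11 6 _] head=2 tail=3 count=1
After op 6 (write(12)): arr=[15 11 6 12] head=2 tail=0 count=2
After op 7 (write(10)): arr=[10 11 6 12] head=2 tail=1 count=3
After op 8 (write(7)): arr=[10 7 6 12] head=2 tail=2 count=4
After op 9 (write(16)): arr=[10 7 16 12] head=3 tail=3 count=4

Answer: 9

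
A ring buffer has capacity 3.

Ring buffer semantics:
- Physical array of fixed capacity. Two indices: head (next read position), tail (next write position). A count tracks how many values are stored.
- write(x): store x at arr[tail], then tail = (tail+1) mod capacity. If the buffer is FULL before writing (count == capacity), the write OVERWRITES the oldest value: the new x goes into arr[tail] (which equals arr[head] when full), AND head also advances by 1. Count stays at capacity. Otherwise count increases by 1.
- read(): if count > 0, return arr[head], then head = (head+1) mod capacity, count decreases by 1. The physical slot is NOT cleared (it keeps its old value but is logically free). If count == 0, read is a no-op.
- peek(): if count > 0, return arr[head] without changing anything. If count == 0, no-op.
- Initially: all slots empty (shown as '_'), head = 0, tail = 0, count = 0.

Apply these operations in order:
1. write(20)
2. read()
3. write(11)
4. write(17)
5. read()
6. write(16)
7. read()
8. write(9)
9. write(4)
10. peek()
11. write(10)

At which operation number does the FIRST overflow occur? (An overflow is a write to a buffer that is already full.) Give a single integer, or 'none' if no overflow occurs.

After op 1 (write(20)): arr=[20 _ _] head=0 tail=1 count=1
After op 2 (read()): arr=[20 _ _] head=1 tail=1 count=0
After op 3 (write(11)): arr=[20 11 _] head=1 tail=2 count=1
After op 4 (write(17)): arr=[20 11 17] head=1 tail=0 count=2
After op 5 (read()): arr=[20 11 17] head=2 tail=0 count=1
After op 6 (write(16)): arr=[16 11 17] head=2 tail=1 count=2
After op 7 (read()): arr=[16 11 17] head=0 tail=1 count=1
After op 8 (write(9)): arr=[16 9 17] head=0 tail=2 count=2
After op 9 (write(4)): arr=[16 9 4] head=0 tail=0 count=3
After op 10 (peek()): arr=[16 9 4] head=0 tail=0 count=3
After op 11 (write(10)): arr=[10 9 4] head=1 tail=1 count=3

Answer: 11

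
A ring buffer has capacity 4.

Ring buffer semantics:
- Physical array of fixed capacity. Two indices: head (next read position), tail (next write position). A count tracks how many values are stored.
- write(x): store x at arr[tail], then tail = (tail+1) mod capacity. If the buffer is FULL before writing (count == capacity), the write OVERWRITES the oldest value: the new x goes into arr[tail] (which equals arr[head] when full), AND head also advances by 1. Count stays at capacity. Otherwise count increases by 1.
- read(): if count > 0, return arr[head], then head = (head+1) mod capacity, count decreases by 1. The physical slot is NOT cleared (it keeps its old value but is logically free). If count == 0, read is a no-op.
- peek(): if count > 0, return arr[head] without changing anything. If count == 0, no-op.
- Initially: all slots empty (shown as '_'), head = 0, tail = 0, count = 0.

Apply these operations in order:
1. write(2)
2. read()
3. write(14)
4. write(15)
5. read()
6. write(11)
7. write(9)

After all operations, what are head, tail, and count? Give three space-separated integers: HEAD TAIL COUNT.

After op 1 (write(2)): arr=[2 _ _ _] head=0 tail=1 count=1
After op 2 (read()): arr=[2 _ _ _] head=1 tail=1 count=0
After op 3 (write(14)): arr=[2 14 _ _] head=1 tail=2 count=1
After op 4 (write(15)): arr=[2 14 15 _] head=1 tail=3 count=2
After op 5 (read()): arr=[2 14 15 _] head=2 tail=3 count=1
After op 6 (write(11)): arr=[2 14 15 11] head=2 tail=0 count=2
After op 7 (write(9)): arr=[9 14 15 11] head=2 tail=1 count=3

Answer: 2 1 3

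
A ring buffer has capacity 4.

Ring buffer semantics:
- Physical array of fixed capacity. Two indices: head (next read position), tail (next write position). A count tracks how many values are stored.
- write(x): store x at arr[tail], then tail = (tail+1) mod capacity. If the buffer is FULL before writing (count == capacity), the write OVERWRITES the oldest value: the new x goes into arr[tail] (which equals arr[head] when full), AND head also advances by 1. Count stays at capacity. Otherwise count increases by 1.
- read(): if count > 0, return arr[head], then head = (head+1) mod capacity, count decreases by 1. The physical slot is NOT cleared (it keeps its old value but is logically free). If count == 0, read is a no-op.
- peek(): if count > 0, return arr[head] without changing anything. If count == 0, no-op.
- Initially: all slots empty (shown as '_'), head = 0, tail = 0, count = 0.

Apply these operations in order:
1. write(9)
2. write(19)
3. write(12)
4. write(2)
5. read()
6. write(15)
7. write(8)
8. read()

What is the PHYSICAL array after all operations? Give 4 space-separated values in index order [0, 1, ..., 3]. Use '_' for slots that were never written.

After op 1 (write(9)): arr=[9 _ _ _] head=0 tail=1 count=1
After op 2 (write(19)): arr=[9 19 _ _] head=0 tail=2 count=2
After op 3 (write(12)): arr=[9 19 12 _] head=0 tail=3 count=3
After op 4 (write(2)): arr=[9 19 12 2] head=0 tail=0 count=4
After op 5 (read()): arr=[9 19 12 2] head=1 tail=0 count=3
After op 6 (write(15)): arr=[15 19 12 2] head=1 tail=1 count=4
After op 7 (write(8)): arr=[15 8 12 2] head=2 tail=2 count=4
After op 8 (read()): arr=[15 8 12 2] head=3 tail=2 count=3

Answer: 15 8 12 2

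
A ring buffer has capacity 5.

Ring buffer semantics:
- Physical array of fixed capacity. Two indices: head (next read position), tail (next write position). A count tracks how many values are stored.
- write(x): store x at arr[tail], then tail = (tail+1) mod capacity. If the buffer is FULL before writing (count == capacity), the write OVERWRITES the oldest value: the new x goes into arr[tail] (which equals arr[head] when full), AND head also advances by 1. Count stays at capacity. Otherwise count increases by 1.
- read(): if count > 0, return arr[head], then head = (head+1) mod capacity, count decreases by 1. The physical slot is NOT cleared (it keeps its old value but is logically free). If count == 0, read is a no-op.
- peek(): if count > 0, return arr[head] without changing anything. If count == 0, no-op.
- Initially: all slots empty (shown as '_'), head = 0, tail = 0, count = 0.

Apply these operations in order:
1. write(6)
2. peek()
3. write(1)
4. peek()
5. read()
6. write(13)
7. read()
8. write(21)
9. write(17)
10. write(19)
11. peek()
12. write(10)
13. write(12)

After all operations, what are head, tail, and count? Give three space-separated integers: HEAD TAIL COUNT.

After op 1 (write(6)): arr=[6 _ _ _ _] head=0 tail=1 count=1
After op 2 (peek()): arr=[6 _ _ _ _] head=0 tail=1 count=1
After op 3 (write(1)): arr=[6 1 _ _ _] head=0 tail=2 count=2
After op 4 (peek()): arr=[6 1 _ _ _] head=0 tail=2 count=2
After op 5 (read()): arr=[6 1 _ _ _] head=1 tail=2 count=1
After op 6 (write(13)): arr=[6 1 13 _ _] head=1 tail=3 count=2
After op 7 (read()): arr=[6 1 13 _ _] head=2 tail=3 count=1
After op 8 (write(21)): arr=[6 1 13 21 _] head=2 tail=4 count=2
After op 9 (write(17)): arr=[6 1 13 21 17] head=2 tail=0 count=3
After op 10 (write(19)): arr=[19 1 13 21 17] head=2 tail=1 count=4
After op 11 (peek()): arr=[19 1 13 21 17] head=2 tail=1 count=4
After op 12 (write(10)): arr=[19 10 13 21 17] head=2 tail=2 count=5
After op 13 (write(12)): arr=[19 10 12 21 17] head=3 tail=3 count=5

Answer: 3 3 5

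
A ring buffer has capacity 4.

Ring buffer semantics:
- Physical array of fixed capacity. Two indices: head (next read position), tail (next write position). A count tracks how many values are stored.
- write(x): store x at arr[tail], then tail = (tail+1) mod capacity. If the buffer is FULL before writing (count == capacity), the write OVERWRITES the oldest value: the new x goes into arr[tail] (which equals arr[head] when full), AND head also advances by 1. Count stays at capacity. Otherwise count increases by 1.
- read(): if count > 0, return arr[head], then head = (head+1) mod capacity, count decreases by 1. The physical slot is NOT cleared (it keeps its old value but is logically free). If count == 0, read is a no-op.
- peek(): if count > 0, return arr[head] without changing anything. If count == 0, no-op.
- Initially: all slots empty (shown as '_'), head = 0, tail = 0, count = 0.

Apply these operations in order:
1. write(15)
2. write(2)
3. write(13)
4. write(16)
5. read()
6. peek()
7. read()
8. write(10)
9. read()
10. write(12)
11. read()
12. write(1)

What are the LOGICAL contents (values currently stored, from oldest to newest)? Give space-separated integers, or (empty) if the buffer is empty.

After op 1 (write(15)): arr=[15 _ _ _] head=0 tail=1 count=1
After op 2 (write(2)): arr=[15 2 _ _] head=0 tail=2 count=2
After op 3 (write(13)): arr=[15 2 13 _] head=0 tail=3 count=3
After op 4 (write(16)): arr=[15 2 13 16] head=0 tail=0 count=4
After op 5 (read()): arr=[15 2 13 16] head=1 tail=0 count=3
After op 6 (peek()): arr=[15 2 13 16] head=1 tail=0 count=3
After op 7 (read()): arr=[15 2 13 16] head=2 tail=0 count=2
After op 8 (write(10)): arr=[10 2 13 16] head=2 tail=1 count=3
After op 9 (read()): arr=[10 2 13 16] head=3 tail=1 count=2
After op 10 (write(12)): arr=[10 12 13 16] head=3 tail=2 count=3
After op 11 (read()): arr=[10 12 13 16] head=0 tail=2 count=2
After op 12 (write(1)): arr=[10 12 1 16] head=0 tail=3 count=3

Answer: 10 12 1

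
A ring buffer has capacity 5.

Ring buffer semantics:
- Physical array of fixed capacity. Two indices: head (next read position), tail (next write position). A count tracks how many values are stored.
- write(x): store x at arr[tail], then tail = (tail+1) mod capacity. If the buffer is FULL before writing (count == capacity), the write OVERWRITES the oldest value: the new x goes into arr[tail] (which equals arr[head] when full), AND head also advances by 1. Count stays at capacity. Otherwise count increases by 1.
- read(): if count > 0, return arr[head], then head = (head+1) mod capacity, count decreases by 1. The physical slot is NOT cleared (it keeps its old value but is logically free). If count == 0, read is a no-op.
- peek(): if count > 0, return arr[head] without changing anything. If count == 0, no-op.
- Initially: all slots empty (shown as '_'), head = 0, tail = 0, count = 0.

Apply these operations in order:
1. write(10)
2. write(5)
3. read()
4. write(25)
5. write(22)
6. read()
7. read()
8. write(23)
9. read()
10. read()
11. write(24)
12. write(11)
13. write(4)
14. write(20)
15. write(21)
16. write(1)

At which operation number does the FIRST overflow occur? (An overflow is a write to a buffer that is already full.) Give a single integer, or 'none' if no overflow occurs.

After op 1 (write(10)): arr=[10 _ _ _ _] head=0 tail=1 count=1
After op 2 (write(5)): arr=[10 5 _ _ _] head=0 tail=2 count=2
After op 3 (read()): arr=[10 5 _ _ _] head=1 tail=2 count=1
After op 4 (write(25)): arr=[10 5 25 _ _] head=1 tail=3 count=2
After op 5 (write(22)): arr=[10 5 25 22 _] head=1 tail=4 count=3
After op 6 (read()): arr=[10 5 25 22 _] head=2 tail=4 count=2
After op 7 (read()): arr=[10 5 25 22 _] head=3 tail=4 count=1
After op 8 (write(23)): arr=[10 5 25 22 23] head=3 tail=0 count=2
After op 9 (read()): arr=[10 5 25 22 23] head=4 tail=0 count=1
After op 10 (read()): arr=[10 5 25 22 23] head=0 tail=0 count=0
After op 11 (write(24)): arr=[24 5 25 22 23] head=0 tail=1 count=1
After op 12 (write(11)): arr=[24 11 25 22 23] head=0 tail=2 count=2
After op 13 (write(4)): arr=[24 11 4 22 23] head=0 tail=3 count=3
After op 14 (write(20)): arr=[24 11 4 20 23] head=0 tail=4 count=4
After op 15 (write(21)): arr=[24 11 4 20 21] head=0 tail=0 count=5
After op 16 (write(1)): arr=[1 11 4 20 21] head=1 tail=1 count=5

Answer: 16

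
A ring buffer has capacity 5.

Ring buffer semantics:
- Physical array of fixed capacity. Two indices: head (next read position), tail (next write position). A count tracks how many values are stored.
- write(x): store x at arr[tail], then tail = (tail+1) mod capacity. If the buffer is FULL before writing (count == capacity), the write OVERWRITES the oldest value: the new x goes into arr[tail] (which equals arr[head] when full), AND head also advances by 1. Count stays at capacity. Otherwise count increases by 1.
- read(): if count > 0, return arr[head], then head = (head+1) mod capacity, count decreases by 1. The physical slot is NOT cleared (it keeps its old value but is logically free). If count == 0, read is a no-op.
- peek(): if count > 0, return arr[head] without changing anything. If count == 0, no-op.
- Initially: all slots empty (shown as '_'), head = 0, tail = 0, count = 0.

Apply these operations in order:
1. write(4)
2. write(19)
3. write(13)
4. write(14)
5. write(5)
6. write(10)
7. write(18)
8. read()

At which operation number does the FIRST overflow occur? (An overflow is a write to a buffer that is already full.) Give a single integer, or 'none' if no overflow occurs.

Answer: 6

Derivation:
After op 1 (write(4)): arr=[4 _ _ _ _] head=0 tail=1 count=1
After op 2 (write(19)): arr=[4 19 _ _ _] head=0 tail=2 count=2
After op 3 (write(13)): arr=[4 19 13 _ _] head=0 tail=3 count=3
After op 4 (write(14)): arr=[4 19 13 14 _] head=0 tail=4 count=4
After op 5 (write(5)): arr=[4 19 13 14 5] head=0 tail=0 count=5
After op 6 (write(10)): arr=[10 19 13 14 5] head=1 tail=1 count=5
After op 7 (write(18)): arr=[10 18 13 14 5] head=2 tail=2 count=5
After op 8 (read()): arr=[10 18 13 14 5] head=3 tail=2 count=4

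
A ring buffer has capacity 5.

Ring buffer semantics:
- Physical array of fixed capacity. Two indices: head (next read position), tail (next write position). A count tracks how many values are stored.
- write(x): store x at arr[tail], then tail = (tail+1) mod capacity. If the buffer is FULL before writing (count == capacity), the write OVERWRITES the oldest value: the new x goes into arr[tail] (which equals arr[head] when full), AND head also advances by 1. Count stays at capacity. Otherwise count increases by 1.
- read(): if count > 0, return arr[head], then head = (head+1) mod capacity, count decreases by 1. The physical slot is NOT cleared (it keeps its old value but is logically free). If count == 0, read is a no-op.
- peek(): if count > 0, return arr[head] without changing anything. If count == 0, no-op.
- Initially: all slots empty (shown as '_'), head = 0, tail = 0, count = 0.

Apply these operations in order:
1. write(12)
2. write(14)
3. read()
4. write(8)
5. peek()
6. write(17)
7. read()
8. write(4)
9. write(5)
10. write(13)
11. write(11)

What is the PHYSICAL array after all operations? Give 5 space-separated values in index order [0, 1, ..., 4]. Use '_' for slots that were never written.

After op 1 (write(12)): arr=[12 _ _ _ _] head=0 tail=1 count=1
After op 2 (write(14)): arr=[12 14 _ _ _] head=0 tail=2 count=2
After op 3 (read()): arr=[12 14 _ _ _] head=1 tail=2 count=1
After op 4 (write(8)): arr=[12 14 8 _ _] head=1 tail=3 count=2
After op 5 (peek()): arr=[12 14 8 _ _] head=1 tail=3 count=2
After op 6 (write(17)): arr=[12 14 8 17 _] head=1 tail=4 count=3
After op 7 (read()): arr=[12 14 8 17 _] head=2 tail=4 count=2
After op 8 (write(4)): arr=[12 14 8 17 4] head=2 tail=0 count=3
After op 9 (write(5)): arr=[5 14 8 17 4] head=2 tail=1 count=4
After op 10 (write(13)): arr=[5 13 8 17 4] head=2 tail=2 count=5
After op 11 (write(11)): arr=[5 13 11 17 4] head=3 tail=3 count=5

Answer: 5 13 11 17 4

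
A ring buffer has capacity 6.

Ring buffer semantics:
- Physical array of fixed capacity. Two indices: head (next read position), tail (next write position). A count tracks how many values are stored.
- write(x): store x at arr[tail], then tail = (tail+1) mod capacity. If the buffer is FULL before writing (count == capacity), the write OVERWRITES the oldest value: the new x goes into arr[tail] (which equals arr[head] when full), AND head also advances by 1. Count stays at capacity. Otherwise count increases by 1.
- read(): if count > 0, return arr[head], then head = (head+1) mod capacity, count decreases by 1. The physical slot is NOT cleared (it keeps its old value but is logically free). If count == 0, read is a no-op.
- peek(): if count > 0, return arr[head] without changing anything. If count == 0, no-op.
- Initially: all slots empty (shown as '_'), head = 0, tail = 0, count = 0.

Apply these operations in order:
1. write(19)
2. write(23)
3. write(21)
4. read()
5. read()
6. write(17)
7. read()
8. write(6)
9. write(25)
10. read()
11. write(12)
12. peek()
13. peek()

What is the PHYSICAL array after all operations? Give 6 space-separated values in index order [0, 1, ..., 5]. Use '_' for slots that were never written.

Answer: 12 23 21 17 6 25

Derivation:
After op 1 (write(19)): arr=[19 _ _ _ _ _] head=0 tail=1 count=1
After op 2 (write(23)): arr=[19 23 _ _ _ _] head=0 tail=2 count=2
After op 3 (write(21)): arr=[19 23 21 _ _ _] head=0 tail=3 count=3
After op 4 (read()): arr=[19 23 21 _ _ _] head=1 tail=3 count=2
After op 5 (read()): arr=[19 23 21 _ _ _] head=2 tail=3 count=1
After op 6 (write(17)): arr=[19 23 21 17 _ _] head=2 tail=4 count=2
After op 7 (read()): arr=[19 23 21 17 _ _] head=3 tail=4 count=1
After op 8 (write(6)): arr=[19 23 21 17 6 _] head=3 tail=5 count=2
After op 9 (write(25)): arr=[19 23 21 17 6 25] head=3 tail=0 count=3
After op 10 (read()): arr=[19 23 21 17 6 25] head=4 tail=0 count=2
After op 11 (write(12)): arr=[12 23 21 17 6 25] head=4 tail=1 count=3
After op 12 (peek()): arr=[12 23 21 17 6 25] head=4 tail=1 count=3
After op 13 (peek()): arr=[12 23 21 17 6 25] head=4 tail=1 count=3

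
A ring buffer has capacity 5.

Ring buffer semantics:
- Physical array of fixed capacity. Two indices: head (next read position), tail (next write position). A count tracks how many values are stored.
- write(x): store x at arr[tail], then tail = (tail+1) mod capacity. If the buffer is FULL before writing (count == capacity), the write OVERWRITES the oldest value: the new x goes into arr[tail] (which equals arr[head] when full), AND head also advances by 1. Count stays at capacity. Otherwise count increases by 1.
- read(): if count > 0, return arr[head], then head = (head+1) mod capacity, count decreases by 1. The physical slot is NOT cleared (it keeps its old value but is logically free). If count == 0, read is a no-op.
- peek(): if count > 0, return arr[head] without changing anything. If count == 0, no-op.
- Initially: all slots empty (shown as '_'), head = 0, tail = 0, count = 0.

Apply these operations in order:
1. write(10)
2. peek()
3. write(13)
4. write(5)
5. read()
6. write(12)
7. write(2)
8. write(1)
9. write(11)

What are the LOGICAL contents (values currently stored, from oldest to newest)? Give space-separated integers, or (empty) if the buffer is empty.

After op 1 (write(10)): arr=[10 _ _ _ _] head=0 tail=1 count=1
After op 2 (peek()): arr=[10 _ _ _ _] head=0 tail=1 count=1
After op 3 (write(13)): arr=[10 13 _ _ _] head=0 tail=2 count=2
After op 4 (write(5)): arr=[10 13 5 _ _] head=0 tail=3 count=3
After op 5 (read()): arr=[10 13 5 _ _] head=1 tail=3 count=2
After op 6 (write(12)): arr=[10 13 5 12 _] head=1 tail=4 count=3
After op 7 (write(2)): arr=[10 13 5 12 2] head=1 tail=0 count=4
After op 8 (write(1)): arr=[1 13 5 12 2] head=1 tail=1 count=5
After op 9 (write(11)): arr=[1 11 5 12 2] head=2 tail=2 count=5

Answer: 5 12 2 1 11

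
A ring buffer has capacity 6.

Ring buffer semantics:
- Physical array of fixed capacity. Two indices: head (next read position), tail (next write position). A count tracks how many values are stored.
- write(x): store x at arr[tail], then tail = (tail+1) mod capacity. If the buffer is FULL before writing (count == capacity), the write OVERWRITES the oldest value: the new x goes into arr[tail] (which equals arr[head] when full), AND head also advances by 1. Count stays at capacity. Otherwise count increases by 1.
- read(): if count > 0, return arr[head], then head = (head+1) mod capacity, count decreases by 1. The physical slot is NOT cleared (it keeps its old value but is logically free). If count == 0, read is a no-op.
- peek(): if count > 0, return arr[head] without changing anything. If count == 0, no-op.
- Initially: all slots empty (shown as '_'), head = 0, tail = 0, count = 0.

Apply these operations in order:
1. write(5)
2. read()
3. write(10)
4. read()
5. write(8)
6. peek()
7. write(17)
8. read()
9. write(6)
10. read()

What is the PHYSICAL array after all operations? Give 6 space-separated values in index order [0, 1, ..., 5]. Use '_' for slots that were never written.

Answer: 5 10 8 17 6 _

Derivation:
After op 1 (write(5)): arr=[5 _ _ _ _ _] head=0 tail=1 count=1
After op 2 (read()): arr=[5 _ _ _ _ _] head=1 tail=1 count=0
After op 3 (write(10)): arr=[5 10 _ _ _ _] head=1 tail=2 count=1
After op 4 (read()): arr=[5 10 _ _ _ _] head=2 tail=2 count=0
After op 5 (write(8)): arr=[5 10 8 _ _ _] head=2 tail=3 count=1
After op 6 (peek()): arr=[5 10 8 _ _ _] head=2 tail=3 count=1
After op 7 (write(17)): arr=[5 10 8 17 _ _] head=2 tail=4 count=2
After op 8 (read()): arr=[5 10 8 17 _ _] head=3 tail=4 count=1
After op 9 (write(6)): arr=[5 10 8 17 6 _] head=3 tail=5 count=2
After op 10 (read()): arr=[5 10 8 17 6 _] head=4 tail=5 count=1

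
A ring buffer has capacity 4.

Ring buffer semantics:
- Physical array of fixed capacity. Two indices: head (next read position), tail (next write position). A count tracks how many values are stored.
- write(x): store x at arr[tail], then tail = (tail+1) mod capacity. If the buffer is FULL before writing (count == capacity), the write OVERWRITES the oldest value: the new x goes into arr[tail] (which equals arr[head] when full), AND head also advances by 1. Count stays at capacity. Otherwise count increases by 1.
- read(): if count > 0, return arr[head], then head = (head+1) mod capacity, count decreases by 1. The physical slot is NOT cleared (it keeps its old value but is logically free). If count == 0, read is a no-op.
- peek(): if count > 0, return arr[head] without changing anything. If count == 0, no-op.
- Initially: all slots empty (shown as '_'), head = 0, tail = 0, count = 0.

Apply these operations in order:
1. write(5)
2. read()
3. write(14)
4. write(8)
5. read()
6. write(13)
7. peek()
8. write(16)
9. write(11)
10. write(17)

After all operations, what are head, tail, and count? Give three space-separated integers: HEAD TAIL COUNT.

After op 1 (write(5)): arr=[5 _ _ _] head=0 tail=1 count=1
After op 2 (read()): arr=[5 _ _ _] head=1 tail=1 count=0
After op 3 (write(14)): arr=[5 14 _ _] head=1 tail=2 count=1
After op 4 (write(8)): arr=[5 14 8 _] head=1 tail=3 count=2
After op 5 (read()): arr=[5 14 8 _] head=2 tail=3 count=1
After op 6 (write(13)): arr=[5 14 8 13] head=2 tail=0 count=2
After op 7 (peek()): arr=[5 14 8 13] head=2 tail=0 count=2
After op 8 (write(16)): arr=[16 14 8 13] head=2 tail=1 count=3
After op 9 (write(11)): arr=[16 11 8 13] head=2 tail=2 count=4
After op 10 (write(17)): arr=[16 11 17 13] head=3 tail=3 count=4

Answer: 3 3 4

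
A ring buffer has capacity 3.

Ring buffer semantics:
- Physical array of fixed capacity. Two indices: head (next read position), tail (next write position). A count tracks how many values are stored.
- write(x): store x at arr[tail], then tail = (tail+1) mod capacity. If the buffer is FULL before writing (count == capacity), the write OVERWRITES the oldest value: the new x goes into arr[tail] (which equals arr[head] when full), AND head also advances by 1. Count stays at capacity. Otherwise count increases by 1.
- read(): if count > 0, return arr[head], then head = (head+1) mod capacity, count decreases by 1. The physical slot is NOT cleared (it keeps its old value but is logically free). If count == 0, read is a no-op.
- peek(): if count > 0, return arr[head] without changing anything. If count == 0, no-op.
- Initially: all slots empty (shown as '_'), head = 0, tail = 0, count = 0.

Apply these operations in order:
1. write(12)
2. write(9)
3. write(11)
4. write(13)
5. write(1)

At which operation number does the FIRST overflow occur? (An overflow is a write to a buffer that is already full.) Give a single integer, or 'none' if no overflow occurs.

Answer: 4

Derivation:
After op 1 (write(12)): arr=[12 _ _] head=0 tail=1 count=1
After op 2 (write(9)): arr=[12 9 _] head=0 tail=2 count=2
After op 3 (write(11)): arr=[12 9 11] head=0 tail=0 count=3
After op 4 (write(13)): arr=[13 9 11] head=1 tail=1 count=3
After op 5 (write(1)): arr=[13 1 11] head=2 tail=2 count=3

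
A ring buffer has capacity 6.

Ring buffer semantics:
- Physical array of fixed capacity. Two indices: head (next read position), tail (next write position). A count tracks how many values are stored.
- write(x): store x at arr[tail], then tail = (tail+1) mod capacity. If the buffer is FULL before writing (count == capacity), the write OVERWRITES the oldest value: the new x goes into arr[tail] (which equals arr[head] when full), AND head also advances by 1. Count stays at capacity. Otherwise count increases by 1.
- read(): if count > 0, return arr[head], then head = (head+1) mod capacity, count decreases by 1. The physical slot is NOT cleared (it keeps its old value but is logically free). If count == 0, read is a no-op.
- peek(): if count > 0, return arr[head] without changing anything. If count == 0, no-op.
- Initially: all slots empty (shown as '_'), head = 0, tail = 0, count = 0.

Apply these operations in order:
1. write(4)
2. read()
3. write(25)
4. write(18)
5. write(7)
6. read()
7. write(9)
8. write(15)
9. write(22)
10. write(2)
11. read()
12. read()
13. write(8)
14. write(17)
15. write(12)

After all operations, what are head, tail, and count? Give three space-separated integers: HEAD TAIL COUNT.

Answer: 5 5 6

Derivation:
After op 1 (write(4)): arr=[4 _ _ _ _ _] head=0 tail=1 count=1
After op 2 (read()): arr=[4 _ _ _ _ _] head=1 tail=1 count=0
After op 3 (write(25)): arr=[4 25 _ _ _ _] head=1 tail=2 count=1
After op 4 (write(18)): arr=[4 25 18 _ _ _] head=1 tail=3 count=2
After op 5 (write(7)): arr=[4 25 18 7 _ _] head=1 tail=4 count=3
After op 6 (read()): arr=[4 25 18 7 _ _] head=2 tail=4 count=2
After op 7 (write(9)): arr=[4 25 18 7 9 _] head=2 tail=5 count=3
After op 8 (write(15)): arr=[4 25 18 7 9 15] head=2 tail=0 count=4
After op 9 (write(22)): arr=[22 25 18 7 9 15] head=2 tail=1 count=5
After op 10 (write(2)): arr=[22 2 18 7 9 15] head=2 tail=2 count=6
After op 11 (read()): arr=[22 2 18 7 9 15] head=3 tail=2 count=5
After op 12 (read()): arr=[22 2 18 7 9 15] head=4 tail=2 count=4
After op 13 (write(8)): arr=[22 2 8 7 9 15] head=4 tail=3 count=5
After op 14 (write(17)): arr=[22 2 8 17 9 15] head=4 tail=4 count=6
After op 15 (write(12)): arr=[22 2 8 17 12 15] head=5 tail=5 count=6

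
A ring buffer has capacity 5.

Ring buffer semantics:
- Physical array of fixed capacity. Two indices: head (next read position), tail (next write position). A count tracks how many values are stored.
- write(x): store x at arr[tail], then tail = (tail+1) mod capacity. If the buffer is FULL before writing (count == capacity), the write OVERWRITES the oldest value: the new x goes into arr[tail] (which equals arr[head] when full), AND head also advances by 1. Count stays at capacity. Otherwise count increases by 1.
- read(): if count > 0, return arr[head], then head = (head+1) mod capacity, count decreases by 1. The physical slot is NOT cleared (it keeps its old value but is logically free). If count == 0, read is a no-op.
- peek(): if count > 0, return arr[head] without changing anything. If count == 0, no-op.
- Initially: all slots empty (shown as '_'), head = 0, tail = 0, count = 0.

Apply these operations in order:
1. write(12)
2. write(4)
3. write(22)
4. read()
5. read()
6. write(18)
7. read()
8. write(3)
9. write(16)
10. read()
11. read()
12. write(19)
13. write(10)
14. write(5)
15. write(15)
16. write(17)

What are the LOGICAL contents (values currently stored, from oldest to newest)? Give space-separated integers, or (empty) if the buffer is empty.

After op 1 (write(12)): arr=[12 _ _ _ _] head=0 tail=1 count=1
After op 2 (write(4)): arr=[12 4 _ _ _] head=0 tail=2 count=2
After op 3 (write(22)): arr=[12 4 22 _ _] head=0 tail=3 count=3
After op 4 (read()): arr=[12 4 22 _ _] head=1 tail=3 count=2
After op 5 (read()): arr=[12 4 22 _ _] head=2 tail=3 count=1
After op 6 (write(18)): arr=[12 4 22 18 _] head=2 tail=4 count=2
After op 7 (read()): arr=[12 4 22 18 _] head=3 tail=4 count=1
After op 8 (write(3)): arr=[12 4 22 18 3] head=3 tail=0 count=2
After op 9 (write(16)): arr=[16 4 22 18 3] head=3 tail=1 count=3
After op 10 (read()): arr=[16 4 22 18 3] head=4 tail=1 count=2
After op 11 (read()): arr=[16 4 22 18 3] head=0 tail=1 count=1
After op 12 (write(19)): arr=[16 19 22 18 3] head=0 tail=2 count=2
After op 13 (write(10)): arr=[16 19 10 18 3] head=0 tail=3 count=3
After op 14 (write(5)): arr=[16 19 10 5 3] head=0 tail=4 count=4
After op 15 (write(15)): arr=[16 19 10 5 15] head=0 tail=0 count=5
After op 16 (write(17)): arr=[17 19 10 5 15] head=1 tail=1 count=5

Answer: 19 10 5 15 17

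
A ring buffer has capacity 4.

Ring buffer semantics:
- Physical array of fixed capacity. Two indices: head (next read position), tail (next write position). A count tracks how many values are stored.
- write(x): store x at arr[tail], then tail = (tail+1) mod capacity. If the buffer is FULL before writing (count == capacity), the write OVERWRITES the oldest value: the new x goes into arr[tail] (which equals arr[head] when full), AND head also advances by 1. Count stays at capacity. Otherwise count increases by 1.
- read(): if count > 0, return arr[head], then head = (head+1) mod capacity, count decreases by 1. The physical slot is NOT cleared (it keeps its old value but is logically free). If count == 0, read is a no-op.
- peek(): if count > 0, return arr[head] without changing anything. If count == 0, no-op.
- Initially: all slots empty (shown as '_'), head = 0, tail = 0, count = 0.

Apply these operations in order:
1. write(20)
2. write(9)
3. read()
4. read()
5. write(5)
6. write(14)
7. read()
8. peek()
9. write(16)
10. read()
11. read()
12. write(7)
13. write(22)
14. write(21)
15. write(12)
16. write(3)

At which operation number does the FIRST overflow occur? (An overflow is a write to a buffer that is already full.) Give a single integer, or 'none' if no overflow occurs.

After op 1 (write(20)): arr=[20 _ _ _] head=0 tail=1 count=1
After op 2 (write(9)): arr=[20 9 _ _] head=0 tail=2 count=2
After op 3 (read()): arr=[20 9 _ _] head=1 tail=2 count=1
After op 4 (read()): arr=[20 9 _ _] head=2 tail=2 count=0
After op 5 (write(5)): arr=[20 9 5 _] head=2 tail=3 count=1
After op 6 (write(14)): arr=[20 9 5 14] head=2 tail=0 count=2
After op 7 (read()): arr=[20 9 5 14] head=3 tail=0 count=1
After op 8 (peek()): arr=[20 9 5 14] head=3 tail=0 count=1
After op 9 (write(16)): arr=[16 9 5 14] head=3 tail=1 count=2
After op 10 (read()): arr=[16 9 5 14] head=0 tail=1 count=1
After op 11 (read()): arr=[16 9 5 14] head=1 tail=1 count=0
After op 12 (write(7)): arr=[16 7 5 14] head=1 tail=2 count=1
After op 13 (write(22)): arr=[16 7 22 14] head=1 tail=3 count=2
After op 14 (write(21)): arr=[16 7 22 21] head=1 tail=0 count=3
After op 15 (write(12)): arr=[12 7 22 21] head=1 tail=1 count=4
After op 16 (write(3)): arr=[12 3 22 21] head=2 tail=2 count=4

Answer: 16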